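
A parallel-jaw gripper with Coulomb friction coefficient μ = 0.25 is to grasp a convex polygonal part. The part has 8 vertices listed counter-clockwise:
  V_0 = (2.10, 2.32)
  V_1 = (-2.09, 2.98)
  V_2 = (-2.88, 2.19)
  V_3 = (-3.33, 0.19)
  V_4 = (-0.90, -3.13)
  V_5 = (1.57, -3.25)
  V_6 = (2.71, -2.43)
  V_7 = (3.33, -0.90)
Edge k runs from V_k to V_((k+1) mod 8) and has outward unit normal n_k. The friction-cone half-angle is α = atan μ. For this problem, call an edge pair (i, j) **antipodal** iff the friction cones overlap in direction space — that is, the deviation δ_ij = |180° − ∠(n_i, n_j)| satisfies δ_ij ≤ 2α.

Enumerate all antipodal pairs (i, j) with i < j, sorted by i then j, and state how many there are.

α = atan 0.25 = 14.04°;  2α = 28.07°
n_0 = (+0.1556, +0.9878)
n_1 = (-0.7071, +0.7071)
n_2 = (-0.9756, +0.2195)
n_3 = (-0.8069, -0.5906)
n_4 = (-0.0485, -0.9988)
n_5 = (+0.5839, -0.8118)
n_6 = (+0.9268, -0.3756)
n_7 = (+0.9342, +0.3568)
  (0,1): δ = 126.05°  ·
  (0,2): δ = 93.73°  ·
  (0,3): δ = 44.85°  ·
  (0,4): δ = 6.17°  ✓
  (0,5): δ = 44.68°  ·
  (0,6): δ = 76.89°  ·
  (0,7): δ = 119.86°  ·
  (1,2): δ = 147.68°  ·
  (1,3): δ = 98.80°  ·
  (1,4): δ = 47.78°  ·
  (1,5): δ = 9.27°  ✓
  (1,6): δ = 22.94°  ✓
  (1,7): δ = 65.91°  ·
  (2,3): δ = 131.12°  ·
  (2,4): δ = 80.10°  ·
  (2,5): δ = 41.59°  ·
  (2,6): δ = 9.38°  ✓
  (2,7): δ = 33.59°  ·
  (3,4): δ = 128.98°  ·
  (3,5): δ = 90.47°  ·
  (3,6): δ = 58.26°  ·
  (3,7): δ = 15.30°  ✓
  (4,5): δ = 141.49°  ·
  (4,6): δ = 109.28°  ·
  (4,7): δ = 66.31°  ·
  (5,6): δ = 147.79°  ·
  (5,7): δ = 104.82°  ·
  (6,7): δ = 137.03°  ·
antipodal pairs: 5

count = 5; pairs: (0,4), (1,5), (1,6), (2,6), (3,7)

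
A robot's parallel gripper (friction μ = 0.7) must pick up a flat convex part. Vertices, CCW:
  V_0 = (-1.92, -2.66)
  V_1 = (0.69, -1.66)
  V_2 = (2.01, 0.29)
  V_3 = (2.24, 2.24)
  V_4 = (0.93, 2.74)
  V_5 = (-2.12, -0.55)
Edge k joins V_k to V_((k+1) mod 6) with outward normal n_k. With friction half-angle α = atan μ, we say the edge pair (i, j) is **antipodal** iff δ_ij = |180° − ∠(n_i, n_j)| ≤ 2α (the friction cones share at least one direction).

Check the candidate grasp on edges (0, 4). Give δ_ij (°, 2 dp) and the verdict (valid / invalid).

α = atan 0.7 = 34.99°;  2α = 69.98°
edge 0: e_0 = (+2.61, +1.00);  n_0 = (+0.3578, -0.9338)
edge 4: e_4 = (-3.05, -3.29);  n_4 = (-0.7333, +0.6799)
∠(n_0, n_4) = 153.80°
δ = |180° − 153.80°| = 26.20°
26.20° ≤ 2α = 69.98°  →  valid

δ = 26.20°, valid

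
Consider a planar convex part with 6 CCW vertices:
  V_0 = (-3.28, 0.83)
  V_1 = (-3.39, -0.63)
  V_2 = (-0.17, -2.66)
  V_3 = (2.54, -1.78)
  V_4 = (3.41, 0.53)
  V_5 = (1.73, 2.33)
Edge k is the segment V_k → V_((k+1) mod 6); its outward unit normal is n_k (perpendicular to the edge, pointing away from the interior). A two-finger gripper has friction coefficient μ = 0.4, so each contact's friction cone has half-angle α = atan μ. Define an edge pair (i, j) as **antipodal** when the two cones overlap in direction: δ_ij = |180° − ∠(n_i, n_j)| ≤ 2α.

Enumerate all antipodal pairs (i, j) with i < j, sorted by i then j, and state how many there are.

α = atan 0.4 = 21.80°;  2α = 43.60°
n_0 = (-0.9972, +0.0751)
n_1 = (-0.5333, -0.8459)
n_2 = (+0.3088, -0.9511)
n_3 = (+0.9358, -0.3525)
n_4 = (+0.7311, +0.6823)
n_5 = (-0.2868, +0.9580)
  (0,1): δ = 117.92°  ·
  (0,2): δ = 67.70°  ·
  (0,3): δ = 16.33°  ✓
  (0,4): δ = 47.33°  ·
  (0,5): δ = 110.98°  ·
  (1,2): δ = 129.78°  ·
  (1,3): δ = 78.41°  ·
  (1,4): δ = 14.75°  ✓
  (1,5): δ = 48.90°  ·
  (2,3): δ = 128.63°  ·
  (2,4): δ = 64.96°  ·
  (2,5): δ = 1.32°  ✓
  (3,4): δ = 116.34°  ·
  (3,5): δ = 52.69°  ·
  (4,5): δ = 116.36°  ·
antipodal pairs: 3

count = 3; pairs: (0,3), (1,4), (2,5)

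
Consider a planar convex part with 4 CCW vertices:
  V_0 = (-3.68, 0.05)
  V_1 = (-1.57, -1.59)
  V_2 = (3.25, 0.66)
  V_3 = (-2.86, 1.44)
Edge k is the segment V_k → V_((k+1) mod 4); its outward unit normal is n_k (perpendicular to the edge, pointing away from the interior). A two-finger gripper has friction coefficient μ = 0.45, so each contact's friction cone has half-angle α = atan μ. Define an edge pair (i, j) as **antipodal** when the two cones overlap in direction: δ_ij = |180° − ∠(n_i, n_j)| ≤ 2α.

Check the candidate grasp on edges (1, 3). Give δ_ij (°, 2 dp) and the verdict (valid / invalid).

α = atan 0.45 = 24.23°;  2α = 48.46°
edge 1: e_1 = (+4.82, +2.25);  n_1 = (+0.4230, -0.9061)
edge 3: e_3 = (-0.82, -1.39);  n_3 = (-0.8613, +0.5081)
∠(n_1, n_3) = 145.56°
δ = |180° − 145.56°| = 34.44°
34.44° ≤ 2α = 48.46°  →  valid

δ = 34.44°, valid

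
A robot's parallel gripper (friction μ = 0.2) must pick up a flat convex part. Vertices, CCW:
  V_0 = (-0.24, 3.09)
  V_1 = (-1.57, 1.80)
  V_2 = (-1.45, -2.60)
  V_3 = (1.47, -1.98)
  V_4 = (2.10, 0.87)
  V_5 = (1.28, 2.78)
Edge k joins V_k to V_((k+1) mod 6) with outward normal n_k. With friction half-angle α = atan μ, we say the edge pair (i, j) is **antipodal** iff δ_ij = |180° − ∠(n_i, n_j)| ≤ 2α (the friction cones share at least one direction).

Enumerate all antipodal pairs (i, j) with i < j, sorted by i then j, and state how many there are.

count = 2; pairs: (1,3), (1,4)

α = atan 0.2 = 11.31°;  2α = 22.62°
n_0 = (-0.6962, +0.7178)
n_1 = (-0.9996, -0.0273)
n_2 = (+0.2077, -0.9782)
n_3 = (+0.9764, -0.2158)
n_4 = (+0.9189, +0.3945)
n_5 = (+0.1998, +0.9798)
  (0,1): δ = 132.56°  ·
  (0,2): δ = 32.14°  ·
  (0,3): δ = 33.41°  ·
  (0,4): δ = 69.11°  ·
  (0,5): δ = 124.35°  ·
  (1,2): δ = 79.57°  ·
  (1,3): δ = 14.03°  ✓
  (1,4): δ = 21.67°  ✓
  (1,5): δ = 76.91°  ·
  (2,3): δ = 114.45°  ·
  (2,4): δ = 78.75°  ·
  (2,5): δ = 23.51°  ·
  (3,4): δ = 144.30°  ·
  (3,5): δ = 89.06°  ·
  (4,5): δ = 124.76°  ·
antipodal pairs: 2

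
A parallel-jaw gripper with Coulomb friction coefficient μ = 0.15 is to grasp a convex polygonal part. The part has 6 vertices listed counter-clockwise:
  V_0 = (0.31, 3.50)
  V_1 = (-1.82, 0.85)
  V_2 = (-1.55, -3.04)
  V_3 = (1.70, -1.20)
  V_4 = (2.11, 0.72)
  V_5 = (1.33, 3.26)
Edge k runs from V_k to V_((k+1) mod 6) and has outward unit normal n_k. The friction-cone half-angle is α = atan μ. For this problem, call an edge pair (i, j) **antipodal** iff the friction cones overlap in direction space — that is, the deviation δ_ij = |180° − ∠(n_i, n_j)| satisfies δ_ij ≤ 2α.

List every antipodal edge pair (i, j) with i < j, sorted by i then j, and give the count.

α = atan 0.15 = 8.53°;  2α = 17.06°
n_0 = (-0.7794, +0.6265)
n_1 = (-0.9976, -0.0692)
n_2 = (+0.4927, -0.8702)
n_3 = (+0.9780, -0.2088)
n_4 = (+0.9559, +0.2936)
n_5 = (+0.2290, +0.9734)
  (0,1): δ = 137.24°  ·
  (0,2): δ = 21.69°  ·
  (0,3): δ = 26.74°  ·
  (0,4): δ = 55.86°  ·
  (0,5): δ = 115.55°  ·
  (1,2): δ = 64.45°  ·
  (1,3): δ = 16.02°  ✓
  (1,4): δ = 13.10°  ✓
  (1,5): δ = 72.79°  ·
  (2,3): δ = 131.57°  ·
  (2,4): δ = 102.45°  ·
  (2,5): δ = 42.76°  ·
  (3,4): δ = 150.87°  ·
  (3,5): δ = 91.19°  ·
  (4,5): δ = 120.31°  ·
antipodal pairs: 2

count = 2; pairs: (1,3), (1,4)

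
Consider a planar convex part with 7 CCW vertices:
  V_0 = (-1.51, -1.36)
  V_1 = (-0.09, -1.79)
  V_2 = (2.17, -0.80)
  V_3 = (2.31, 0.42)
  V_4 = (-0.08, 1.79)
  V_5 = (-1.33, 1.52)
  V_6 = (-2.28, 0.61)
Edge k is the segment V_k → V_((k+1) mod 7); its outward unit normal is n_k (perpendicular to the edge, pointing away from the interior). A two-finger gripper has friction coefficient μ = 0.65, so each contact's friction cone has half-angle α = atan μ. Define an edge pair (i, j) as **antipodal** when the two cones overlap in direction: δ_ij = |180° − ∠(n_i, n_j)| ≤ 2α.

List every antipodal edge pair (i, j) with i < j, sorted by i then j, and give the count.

α = atan 0.65 = 33.02°;  2α = 66.05°
n_0 = (-0.2898, -0.9571)
n_1 = (+0.4012, -0.9160)
n_2 = (+0.9935, -0.1140)
n_3 = (+0.4973, +0.8676)
n_4 = (-0.2111, +0.9775)
n_5 = (-0.6917, +0.7221)
n_6 = (-0.9314, -0.3640)
  (0,1): δ = 139.50°  ·
  (0,2): δ = 79.70°  ·
  (0,3): δ = 12.98°  ✓
  (0,4): δ = 29.04°  ✓
  (0,5): δ = 60.62°  ✓
  (0,6): δ = 128.20°  ·
  (1,2): δ = 120.20°  ·
  (1,3): δ = 53.48°  ✓
  (1,4): δ = 11.47°  ✓
  (1,5): δ = 20.11°  ✓
  (1,6): δ = 87.69°  ·
  (2,3): δ = 113.28°  ·
  (2,4): δ = 71.27°  ·
  (2,5): δ = 39.69°  ✓
  (2,6): δ = 27.89°  ✓
  (3,4): δ = 137.99°  ·
  (3,5): δ = 106.41°  ·
  (3,6): δ = 38.83°  ✓
  (4,5): δ = 148.42°  ·
  (4,6): δ = 80.84°  ·
  (5,6): δ = 112.42°  ·
antipodal pairs: 9

count = 9; pairs: (0,3), (0,4), (0,5), (1,3), (1,4), (1,5), (2,5), (2,6), (3,6)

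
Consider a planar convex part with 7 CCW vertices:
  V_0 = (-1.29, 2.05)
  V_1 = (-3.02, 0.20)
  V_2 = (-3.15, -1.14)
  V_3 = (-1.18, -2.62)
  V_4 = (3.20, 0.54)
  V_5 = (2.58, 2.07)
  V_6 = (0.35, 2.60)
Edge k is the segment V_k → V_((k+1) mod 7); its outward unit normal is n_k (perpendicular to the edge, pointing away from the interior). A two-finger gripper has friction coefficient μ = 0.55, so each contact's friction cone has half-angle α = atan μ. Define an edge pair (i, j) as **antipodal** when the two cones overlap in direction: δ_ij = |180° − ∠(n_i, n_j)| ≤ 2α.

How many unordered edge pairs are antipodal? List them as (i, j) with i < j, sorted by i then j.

count = 8; pairs: (0,3), (1,3), (1,4), (2,4), (2,5), (2,6), (3,5), (3,6)

α = atan 0.55 = 28.81°;  2α = 57.62°
n_0 = (-0.7304, +0.6830)
n_1 = (-0.9953, +0.0966)
n_2 = (-0.6006, -0.7995)
n_3 = (+0.5851, -0.8110)
n_4 = (+0.9268, +0.3756)
n_5 = (+0.2312, +0.9729)
n_6 = (-0.3180, +0.9481)
  (0,1): δ = 142.46°  ·
  (0,2): δ = 83.84°  ·
  (0,3): δ = 11.11°  ✓
  (0,4): δ = 65.14°  ·
  (0,5): δ = 119.71°  ·
  (0,6): δ = 151.62°  ·
  (1,2): δ = 121.38°  ·
  (1,3): δ = 48.65°  ✓
  (1,4): δ = 27.60°  ✓
  (1,5): δ = 82.17°  ·
  (1,6): δ = 114.08°  ·
  (2,3): δ = 107.27°  ·
  (2,4): δ = 31.02°  ✓
  (2,5): δ = 23.55°  ✓
  (2,6): δ = 55.46°  ✓
  (3,4): δ = 103.75°  ·
  (3,5): δ = 49.18°  ✓
  (3,6): δ = 17.27°  ✓
  (4,5): δ = 125.43°  ·
  (4,6): δ = 93.52°  ·
  (5,6): δ = 148.09°  ·
antipodal pairs: 8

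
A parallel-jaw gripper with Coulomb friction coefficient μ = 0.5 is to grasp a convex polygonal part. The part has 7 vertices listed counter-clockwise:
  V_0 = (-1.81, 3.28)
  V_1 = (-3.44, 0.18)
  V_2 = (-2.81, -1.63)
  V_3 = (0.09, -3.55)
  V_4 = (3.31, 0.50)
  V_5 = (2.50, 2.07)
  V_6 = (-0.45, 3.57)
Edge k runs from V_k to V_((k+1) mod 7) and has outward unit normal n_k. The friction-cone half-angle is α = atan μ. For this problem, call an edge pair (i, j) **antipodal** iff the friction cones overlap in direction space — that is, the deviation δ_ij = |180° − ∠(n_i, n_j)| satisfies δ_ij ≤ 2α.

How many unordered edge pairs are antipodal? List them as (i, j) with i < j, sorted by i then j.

α = atan 0.5 = 26.57°;  2α = 53.13°
n_0 = (-0.8851, +0.4654)
n_1 = (-0.9444, -0.3287)
n_2 = (-0.5520, -0.8338)
n_3 = (+0.7828, -0.6223)
n_4 = (+0.8887, +0.4585)
n_5 = (+0.4532, +0.8914)
n_6 = (-0.2085, +0.9780)
  (0,1): δ = 133.07°  ·
  (0,2): δ = 95.77°  ·
  (0,3): δ = 10.75°  ✓
  (0,4): δ = 55.03°  ·
  (0,5): δ = 90.78°  ·
  (0,6): δ = 129.77°  ·
  (1,2): δ = 142.70°  ·
  (1,3): δ = 57.68°  ·
  (1,4): δ = 8.10°  ✓
  (1,5): δ = 43.86°  ✓
  (1,6): δ = 82.85°  ·
  (2,3): δ = 94.98°  ·
  (2,4): δ = 29.20°  ✓
  (2,5): δ = 6.56°  ✓
  (2,6): δ = 45.54°  ✓
  (3,4): δ = 114.22°  ·
  (3,5): δ = 78.47°  ·
  (3,6): δ = 39.48°  ✓
  (4,5): δ = 144.24°  ·
  (4,6): δ = 105.25°  ·
  (5,6): δ = 141.01°  ·
antipodal pairs: 7

count = 7; pairs: (0,3), (1,4), (1,5), (2,4), (2,5), (2,6), (3,6)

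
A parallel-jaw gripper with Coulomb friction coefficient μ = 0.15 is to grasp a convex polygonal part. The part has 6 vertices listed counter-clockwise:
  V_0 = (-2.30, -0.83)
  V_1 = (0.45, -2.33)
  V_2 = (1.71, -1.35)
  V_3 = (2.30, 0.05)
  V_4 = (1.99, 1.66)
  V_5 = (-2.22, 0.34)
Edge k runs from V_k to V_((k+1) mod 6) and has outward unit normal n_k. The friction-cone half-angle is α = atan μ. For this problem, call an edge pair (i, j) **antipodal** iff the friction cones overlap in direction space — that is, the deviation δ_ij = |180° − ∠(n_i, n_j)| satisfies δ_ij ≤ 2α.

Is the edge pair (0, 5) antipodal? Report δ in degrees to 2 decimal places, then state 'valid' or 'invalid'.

δ = 114.70°, invalid

α = atan 0.15 = 8.53°;  2α = 17.06°
edge 0: e_0 = (+2.75, -1.50);  n_0 = (-0.4789, -0.8779)
edge 5: e_5 = (-0.08, -1.17);  n_5 = (-0.9977, +0.0682)
∠(n_0, n_5) = 65.30°
δ = |180° − 65.30°| = 114.70°
114.70° > 2α = 17.06°  →  invalid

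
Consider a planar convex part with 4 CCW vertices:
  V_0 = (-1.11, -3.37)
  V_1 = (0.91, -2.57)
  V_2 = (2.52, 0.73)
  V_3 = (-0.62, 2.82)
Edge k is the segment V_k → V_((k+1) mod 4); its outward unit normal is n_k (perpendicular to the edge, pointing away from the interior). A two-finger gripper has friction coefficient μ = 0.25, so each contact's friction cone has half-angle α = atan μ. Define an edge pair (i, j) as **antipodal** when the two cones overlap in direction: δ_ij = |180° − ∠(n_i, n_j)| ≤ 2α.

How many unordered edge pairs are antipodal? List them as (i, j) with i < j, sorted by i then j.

α = atan 0.25 = 14.04°;  2α = 28.07°
n_0 = (+0.3682, -0.9297)
n_1 = (+0.8987, -0.4385)
n_2 = (+0.5541, +0.8325)
n_3 = (-0.9969, +0.0789)
  (0,1): δ = 137.61°  ·
  (0,2): δ = 55.25°  ·
  (0,3): δ = 63.87°  ·
  (1,2): δ = 97.64°  ·
  (1,3): δ = 21.48°  ✓
  (2,3): δ = 60.88°  ·
antipodal pairs: 1

count = 1; pairs: (1,3)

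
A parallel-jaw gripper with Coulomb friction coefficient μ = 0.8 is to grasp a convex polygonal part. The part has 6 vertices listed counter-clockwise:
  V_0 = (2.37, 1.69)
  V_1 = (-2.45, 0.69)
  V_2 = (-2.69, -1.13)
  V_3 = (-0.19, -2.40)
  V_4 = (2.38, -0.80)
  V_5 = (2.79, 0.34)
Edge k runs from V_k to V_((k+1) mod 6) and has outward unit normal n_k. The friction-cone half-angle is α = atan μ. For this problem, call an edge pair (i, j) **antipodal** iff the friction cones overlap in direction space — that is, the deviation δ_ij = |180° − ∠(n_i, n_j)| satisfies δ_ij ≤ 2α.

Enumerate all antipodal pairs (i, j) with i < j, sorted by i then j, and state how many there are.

α = atan 0.8 = 38.66°;  2α = 77.32°
n_0 = (-0.2031, +0.9791)
n_1 = (-0.9914, +0.1307)
n_2 = (-0.4529, -0.8916)
n_3 = (+0.5285, -0.8489)
n_4 = (+0.9410, -0.3384)
n_5 = (+0.9549, +0.2971)
  (0,1): δ = 109.23°  ·
  (0,2): δ = 38.65°  ✓
  (0,3): δ = 20.18°  ✓
  (0,4): δ = 58.50°  ✓
  (0,5): δ = 95.56°  ·
  (1,2): δ = 109.42°  ·
  (1,3): δ = 50.58°  ✓
  (1,4): δ = 12.27°  ✓
  (1,5): δ = 24.79°  ✓
  (2,3): δ = 121.16°  ·
  (2,4): δ = 82.85°  ·
  (2,5): δ = 45.79°  ✓
  (3,4): δ = 141.69°  ·
  (3,5): δ = 104.62°  ·
  (4,5): δ = 142.94°  ·
antipodal pairs: 7

count = 7; pairs: (0,2), (0,3), (0,4), (1,3), (1,4), (1,5), (2,5)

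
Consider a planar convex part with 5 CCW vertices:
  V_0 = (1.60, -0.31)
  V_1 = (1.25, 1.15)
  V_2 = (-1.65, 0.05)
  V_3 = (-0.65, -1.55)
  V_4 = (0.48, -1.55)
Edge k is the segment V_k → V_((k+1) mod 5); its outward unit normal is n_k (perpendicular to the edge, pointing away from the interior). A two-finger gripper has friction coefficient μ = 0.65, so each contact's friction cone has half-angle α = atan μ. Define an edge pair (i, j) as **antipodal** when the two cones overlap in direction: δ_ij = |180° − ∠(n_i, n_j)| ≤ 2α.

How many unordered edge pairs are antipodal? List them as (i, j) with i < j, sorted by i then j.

α = atan 0.65 = 33.02°;  2α = 66.05°
n_0 = (+0.9724, +0.2331)
n_1 = (-0.3547, +0.9350)
n_2 = (-0.8480, -0.5300)
n_3 = (+0.0000, -1.0000)
n_4 = (+0.7421, -0.6703)
  (0,1): δ = 82.71°  ·
  (0,2): δ = 18.52°  ✓
  (0,3): δ = 76.52°  ·
  (0,4): δ = 124.43°  ·
  (1,2): δ = 78.77°  ·
  (1,3): δ = 20.77°  ✓
  (1,4): δ = 27.14°  ✓
  (2,3): δ = 122.01°  ·
  (2,4): δ = 74.09°  ·
  (3,4): δ = 132.09°  ·
antipodal pairs: 3

count = 3; pairs: (0,2), (1,3), (1,4)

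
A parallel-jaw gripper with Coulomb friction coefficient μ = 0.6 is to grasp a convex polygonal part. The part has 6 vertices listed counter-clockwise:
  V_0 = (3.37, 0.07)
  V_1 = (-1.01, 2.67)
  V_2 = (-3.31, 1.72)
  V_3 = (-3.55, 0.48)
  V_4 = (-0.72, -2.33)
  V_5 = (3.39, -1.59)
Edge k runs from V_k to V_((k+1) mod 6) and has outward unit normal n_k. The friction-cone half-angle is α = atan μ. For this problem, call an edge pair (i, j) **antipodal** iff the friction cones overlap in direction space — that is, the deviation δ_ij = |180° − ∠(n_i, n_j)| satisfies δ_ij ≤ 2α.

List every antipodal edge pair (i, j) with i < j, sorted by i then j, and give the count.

α = atan 0.6 = 30.96°;  2α = 61.93°
n_0 = (+0.5104, +0.8599)
n_1 = (-0.3818, +0.9243)
n_2 = (-0.9818, +0.1900)
n_3 = (-0.7046, -0.7096)
n_4 = (+0.1772, -0.9842)
n_5 = (+0.9999, +0.0120)
  (0,1): δ = 126.86°  ·
  (0,2): δ = 70.26°  ·
  (0,3): δ = 14.10°  ✓
  (0,4): δ = 40.90°  ✓
  (0,5): δ = 121.38°  ·
  (1,2): δ = 123.40°  ·
  (1,3): δ = 67.24°  ·
  (1,4): δ = 12.24°  ✓
  (1,5): δ = 68.25°  ·
  (2,3): δ = 123.84°  ·
  (2,4): δ = 68.84°  ·
  (2,5): δ = 11.64°  ✓
  (3,4): δ = 125.00°  ·
  (3,5): δ = 44.51°  ✓
  (4,5): δ = 99.52°  ·
antipodal pairs: 5

count = 5; pairs: (0,3), (0,4), (1,4), (2,5), (3,5)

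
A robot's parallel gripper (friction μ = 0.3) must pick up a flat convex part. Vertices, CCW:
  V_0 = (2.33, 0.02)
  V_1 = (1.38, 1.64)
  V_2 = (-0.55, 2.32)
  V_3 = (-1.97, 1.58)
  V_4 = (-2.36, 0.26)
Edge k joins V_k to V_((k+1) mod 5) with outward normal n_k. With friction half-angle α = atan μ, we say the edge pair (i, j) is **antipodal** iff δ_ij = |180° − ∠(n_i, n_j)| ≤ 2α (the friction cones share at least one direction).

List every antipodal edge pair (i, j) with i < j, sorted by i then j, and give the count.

count = 2; pairs: (1,4), (2,4)

α = atan 0.3 = 16.70°;  2α = 33.40°
n_0 = (+0.8626, +0.5059)
n_1 = (+0.3323, +0.9432)
n_2 = (-0.4621, +0.8868)
n_3 = (-0.9590, +0.2833)
n_4 = (-0.0511, -0.9987)
  (0,1): δ = 139.80°  ·
  (0,2): δ = 92.86°  ·
  (0,3): δ = 46.85°  ·
  (0,4): δ = 56.68°  ·
  (1,2): δ = 133.07°  ·
  (1,3): δ = 87.05°  ·
  (1,4): δ = 16.48°  ✓
  (2,3): δ = 133.99°  ·
  (2,4): δ = 30.45°  ✓
  (3,4): δ = 76.47°  ·
antipodal pairs: 2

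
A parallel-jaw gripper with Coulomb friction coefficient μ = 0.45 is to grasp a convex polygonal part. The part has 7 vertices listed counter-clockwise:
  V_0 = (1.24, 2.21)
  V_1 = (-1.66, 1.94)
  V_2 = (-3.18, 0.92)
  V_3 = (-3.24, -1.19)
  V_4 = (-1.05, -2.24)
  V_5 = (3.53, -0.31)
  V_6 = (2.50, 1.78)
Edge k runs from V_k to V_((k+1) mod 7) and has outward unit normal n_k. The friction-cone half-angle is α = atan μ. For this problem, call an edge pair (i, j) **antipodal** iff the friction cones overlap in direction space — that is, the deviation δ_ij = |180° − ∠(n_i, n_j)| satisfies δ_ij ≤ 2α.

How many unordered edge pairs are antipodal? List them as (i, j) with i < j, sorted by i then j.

count = 7; pairs: (0,3), (0,4), (1,4), (2,5), (3,5), (3,6), (4,6)

α = atan 0.45 = 24.23°;  2α = 48.46°
n_0 = (-0.0927, +0.9957)
n_1 = (-0.5572, +0.8304)
n_2 = (-0.9996, +0.0284)
n_3 = (-0.4323, -0.9017)
n_4 = (+0.3883, -0.9215)
n_5 = (+0.8970, +0.4421)
n_6 = (+0.3230, +0.9464)
  (0,1): δ = 151.46°  ·
  (0,2): δ = 96.95°  ·
  (0,3): δ = 30.93°  ✓
  (0,4): δ = 17.53°  ✓
  (0,5): δ = 110.92°  ·
  (0,6): δ = 155.84°  ·
  (1,2): δ = 125.49°  ·
  (1,3): δ = 59.48°  ·
  (1,4): δ = 11.01°  ✓
  (1,5): δ = 82.37°  ·
  (1,6): δ = 127.29°  ·
  (2,3): δ = 113.99°  ·
  (2,4): δ = 65.52°  ·
  (2,5): δ = 27.86°  ✓
  (2,6): δ = 72.79°  ·
  (3,4): δ = 131.53°  ·
  (3,5): δ = 38.15°  ✓
  (3,6): δ = 6.77°  ✓
  (4,5): δ = 86.62°  ·
  (4,6): δ = 41.69°  ✓
  (5,6): δ = 135.08°  ·
antipodal pairs: 7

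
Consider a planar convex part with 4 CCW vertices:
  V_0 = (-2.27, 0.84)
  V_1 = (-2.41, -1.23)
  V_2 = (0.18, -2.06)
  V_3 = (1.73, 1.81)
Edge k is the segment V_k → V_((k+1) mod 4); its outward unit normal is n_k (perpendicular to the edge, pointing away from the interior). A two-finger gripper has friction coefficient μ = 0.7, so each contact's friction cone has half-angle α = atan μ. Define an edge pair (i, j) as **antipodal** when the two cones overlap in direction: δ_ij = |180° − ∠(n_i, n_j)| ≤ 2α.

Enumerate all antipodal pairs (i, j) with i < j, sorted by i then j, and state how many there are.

α = atan 0.7 = 34.99°;  2α = 69.98°
n_0 = (-0.9977, +0.0675)
n_1 = (-0.3052, -0.9523)
n_2 = (+0.9283, -0.3718)
n_3 = (-0.2357, +0.9718)
  (0,1): δ = 103.90°  ·
  (0,2): δ = 17.96°  ✓
  (0,3): δ = 107.50°  ·
  (1,2): δ = 94.06°  ·
  (1,3): δ = 31.40°  ✓
  (2,3): δ = 54.54°  ✓
antipodal pairs: 3

count = 3; pairs: (0,2), (1,3), (2,3)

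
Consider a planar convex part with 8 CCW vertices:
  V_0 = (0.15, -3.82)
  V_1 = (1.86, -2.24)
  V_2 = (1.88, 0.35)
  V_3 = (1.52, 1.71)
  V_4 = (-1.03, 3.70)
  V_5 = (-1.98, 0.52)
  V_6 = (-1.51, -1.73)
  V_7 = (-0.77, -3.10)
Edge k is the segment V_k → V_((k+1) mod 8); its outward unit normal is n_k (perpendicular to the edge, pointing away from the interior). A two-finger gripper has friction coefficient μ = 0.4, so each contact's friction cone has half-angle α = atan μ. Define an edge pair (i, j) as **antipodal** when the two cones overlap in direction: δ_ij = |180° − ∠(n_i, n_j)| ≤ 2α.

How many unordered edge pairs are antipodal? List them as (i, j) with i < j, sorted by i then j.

α = atan 0.4 = 21.80°;  2α = 43.60°
n_0 = (+0.6786, -0.7345)
n_1 = (+1.0000, -0.0077)
n_2 = (+0.9667, +0.2559)
n_3 = (+0.6152, +0.7884)
n_4 = (-0.9582, +0.2862)
n_5 = (-0.9789, -0.2045)
n_6 = (-0.8799, -0.4752)
n_7 = (-0.6163, -0.7875)
  (0,1): δ = 133.18°  ·
  (0,2): δ = 117.91°  ·
  (0,3): δ = 80.71°  ·
  (0,4): δ = 30.63°  ✓
  (0,5): δ = 59.06°  ·
  (0,6): δ = 75.64°  ·
  (0,7): δ = 99.22°  ·
  (1,2): δ = 164.73°  ·
  (1,3): δ = 127.53°  ·
  (1,4): δ = 16.19°  ✓
  (1,5): δ = 12.24°  ✓
  (1,6): δ = 28.82°  ✓
  (1,7): δ = 52.40°  ·
  (2,3): δ = 142.79°  ·
  (2,4): δ = 31.46°  ✓
  (2,5): δ = 3.03°  ✓
  (2,6): δ = 13.55°  ✓
  (2,7): δ = 37.13°  ✓
  (3,4): δ = 68.66°  ·
  (3,5): δ = 40.23°  ✓
  (3,6): δ = 23.66°  ✓
  (3,7): δ = 0.08°  ✓
  (4,5): δ = 151.57°  ·
  (4,6): δ = 134.99°  ·
  (4,7): δ = 111.41°  ·
  (5,6): δ = 163.42°  ·
  (5,7): δ = 139.85°  ·
  (6,7): δ = 156.42°  ·
antipodal pairs: 11

count = 11; pairs: (0,4), (1,4), (1,5), (1,6), (2,4), (2,5), (2,6), (2,7), (3,5), (3,6), (3,7)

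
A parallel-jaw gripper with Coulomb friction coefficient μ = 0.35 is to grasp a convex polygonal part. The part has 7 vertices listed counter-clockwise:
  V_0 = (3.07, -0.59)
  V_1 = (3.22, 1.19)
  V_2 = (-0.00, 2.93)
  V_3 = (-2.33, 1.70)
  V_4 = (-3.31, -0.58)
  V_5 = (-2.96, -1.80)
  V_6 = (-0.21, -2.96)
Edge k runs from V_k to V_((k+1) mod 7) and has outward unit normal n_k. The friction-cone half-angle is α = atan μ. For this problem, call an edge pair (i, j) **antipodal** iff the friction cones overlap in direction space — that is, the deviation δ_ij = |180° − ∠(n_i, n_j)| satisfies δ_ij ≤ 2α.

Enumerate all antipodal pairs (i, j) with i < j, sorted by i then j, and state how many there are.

α = atan 0.35 = 19.29°;  2α = 38.58°
n_0 = (+0.9965, -0.0840)
n_1 = (+0.4754, +0.8798)
n_2 = (-0.4668, +0.8843)
n_3 = (-0.9187, +0.3949)
n_4 = (-0.9612, -0.2758)
n_5 = (-0.3887, -0.9214)
n_6 = (+0.5857, -0.8105)
  (0,1): δ = 113.57°  ·
  (0,2): δ = 57.35°  ·
  (0,3): δ = 18.44°  ✓
  (0,4): δ = 20.82°  ✓
  (0,5): δ = 71.95°  ·
  (0,6): δ = 130.67°  ·
  (1,2): δ = 123.78°  ·
  (1,3): δ = 84.87°  ·
  (1,4): δ = 45.61°  ·
  (1,5): δ = 5.51°  ✓
  (1,6): δ = 64.24°  ·
  (2,3): δ = 141.09°  ·
  (2,4): δ = 101.82°  ·
  (2,5): δ = 50.70°  ·
  (2,6): δ = 8.02°  ✓
  (3,4): δ = 140.73°  ·
  (3,5): δ = 89.61°  ·
  (3,6): δ = 30.89°  ✓
  (4,5): δ = 128.88°  ·
  (4,6): δ = 70.16°  ·
  (5,6): δ = 121.28°  ·
antipodal pairs: 5

count = 5; pairs: (0,3), (0,4), (1,5), (2,6), (3,6)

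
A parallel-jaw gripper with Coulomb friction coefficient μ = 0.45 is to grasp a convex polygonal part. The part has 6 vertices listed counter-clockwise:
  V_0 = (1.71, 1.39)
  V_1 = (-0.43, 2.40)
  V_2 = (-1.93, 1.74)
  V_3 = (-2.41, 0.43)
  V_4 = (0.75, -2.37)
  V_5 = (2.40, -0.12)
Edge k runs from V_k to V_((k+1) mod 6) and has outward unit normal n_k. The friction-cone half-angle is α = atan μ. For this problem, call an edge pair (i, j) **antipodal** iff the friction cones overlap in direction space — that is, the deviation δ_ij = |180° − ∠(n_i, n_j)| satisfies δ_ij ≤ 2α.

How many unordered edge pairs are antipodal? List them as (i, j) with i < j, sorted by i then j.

α = atan 0.45 = 24.23°;  2α = 48.46°
n_0 = (+0.4268, +0.9043)
n_1 = (-0.4027, +0.9153)
n_2 = (-0.9390, +0.3440)
n_3 = (-0.6632, -0.7485)
n_4 = (+0.8064, -0.5914)
n_5 = (+0.9095, +0.4156)
  (0,1): δ = 130.98°  ·
  (0,2): δ = 84.86°  ·
  (0,3): δ = 16.28°  ✓
  (0,4): δ = 79.01°  ·
  (0,5): δ = 139.82°  ·
  (1,2): δ = 133.87°  ·
  (1,3): δ = 65.29°  ·
  (1,4): δ = 30.00°  ✓
  (1,5): δ = 90.81°  ·
  (2,3): δ = 111.42°  ·
  (2,4): δ = 16.13°  ✓
  (2,5): δ = 44.68°  ✓
  (3,4): δ = 84.71°  ·
  (3,5): δ = 23.90°  ✓
  (4,5): δ = 119.19°  ·
antipodal pairs: 5

count = 5; pairs: (0,3), (1,4), (2,4), (2,5), (3,5)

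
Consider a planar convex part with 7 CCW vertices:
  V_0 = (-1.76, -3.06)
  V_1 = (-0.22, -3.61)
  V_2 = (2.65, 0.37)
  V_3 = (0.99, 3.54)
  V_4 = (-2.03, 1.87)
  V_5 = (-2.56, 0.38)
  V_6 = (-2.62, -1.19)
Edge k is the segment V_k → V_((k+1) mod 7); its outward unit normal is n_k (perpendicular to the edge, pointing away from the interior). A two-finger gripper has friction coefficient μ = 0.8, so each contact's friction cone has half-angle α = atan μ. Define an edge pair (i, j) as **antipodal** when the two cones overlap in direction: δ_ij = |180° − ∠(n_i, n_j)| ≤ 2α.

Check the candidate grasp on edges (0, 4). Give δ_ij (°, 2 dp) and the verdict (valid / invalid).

α = atan 0.8 = 38.66°;  2α = 77.32°
edge 0: e_0 = (+1.54, -0.55);  n_0 = (-0.3363, -0.9417)
edge 4: e_4 = (-0.53, -1.49);  n_4 = (-0.9422, +0.3351)
∠(n_0, n_4) = 89.93°
δ = |180° − 89.93°| = 90.07°
90.07° > 2α = 77.32°  →  invalid

δ = 90.07°, invalid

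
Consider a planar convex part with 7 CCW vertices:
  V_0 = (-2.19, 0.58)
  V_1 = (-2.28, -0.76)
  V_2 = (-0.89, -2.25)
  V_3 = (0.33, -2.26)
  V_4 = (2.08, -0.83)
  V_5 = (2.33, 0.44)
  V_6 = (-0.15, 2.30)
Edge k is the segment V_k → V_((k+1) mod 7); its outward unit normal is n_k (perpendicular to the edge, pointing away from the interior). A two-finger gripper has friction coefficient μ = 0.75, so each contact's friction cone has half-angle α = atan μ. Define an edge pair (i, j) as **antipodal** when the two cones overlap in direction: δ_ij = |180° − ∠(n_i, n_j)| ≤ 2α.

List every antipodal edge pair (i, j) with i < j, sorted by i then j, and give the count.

count = 9; pairs: (0,3), (0,4), (0,5), (1,4), (1,5), (2,5), (2,6), (3,6), (4,6)

α = atan 0.75 = 36.87°;  2α = 73.74°
n_0 = (-0.9978, +0.0670)
n_1 = (-0.7312, -0.6821)
n_2 = (-0.0082, -1.0000)
n_3 = (+0.6328, -0.7744)
n_4 = (+0.9812, -0.1931)
n_5 = (+0.6000, +0.8000)
n_6 = (-0.6446, +0.7645)
  (0,1): δ = 133.15°  ·
  (0,2): δ = 86.63°  ·
  (0,3): δ = 46.90°  ✓
  (0,4): δ = 7.29°  ✓
  (0,5): δ = 56.97°  ✓
  (0,6): δ = 133.98°  ·
  (1,2): δ = 133.48°  ·
  (1,3): δ = 93.76°  ·
  (1,4): δ = 54.15°  ✓
  (1,5): δ = 10.12°  ✓
  (1,6): δ = 87.12°  ·
  (2,3): δ = 140.28°  ·
  (2,4): δ = 100.67°  ·
  (2,5): δ = 36.40°  ✓
  (2,6): δ = 40.61°  ✓
  (3,4): δ = 140.39°  ·
  (3,5): δ = 76.12°  ·
  (3,6): δ = 0.88°  ✓
  (4,5): δ = 115.73°  ·
  (4,6): δ = 38.73°  ✓
  (5,6): δ = 102.99°  ·
antipodal pairs: 9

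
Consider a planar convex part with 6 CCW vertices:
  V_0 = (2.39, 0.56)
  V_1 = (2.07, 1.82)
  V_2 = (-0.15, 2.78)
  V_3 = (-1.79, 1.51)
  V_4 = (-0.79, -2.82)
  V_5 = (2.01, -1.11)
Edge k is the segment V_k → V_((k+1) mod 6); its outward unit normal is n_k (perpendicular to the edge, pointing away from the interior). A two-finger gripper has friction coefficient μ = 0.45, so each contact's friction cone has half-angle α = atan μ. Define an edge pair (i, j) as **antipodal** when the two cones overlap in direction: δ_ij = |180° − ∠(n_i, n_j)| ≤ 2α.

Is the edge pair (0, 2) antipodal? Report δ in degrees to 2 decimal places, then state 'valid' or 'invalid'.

α = atan 0.45 = 24.23°;  2α = 48.46°
edge 0: e_0 = (-0.32, +1.26);  n_0 = (+0.9692, +0.2462)
edge 2: e_2 = (-1.64, -1.27);  n_2 = (-0.6123, +0.7906)
∠(n_0, n_2) = 113.50°
δ = |180° − 113.50°| = 66.50°
66.50° > 2α = 48.46°  →  invalid

δ = 66.50°, invalid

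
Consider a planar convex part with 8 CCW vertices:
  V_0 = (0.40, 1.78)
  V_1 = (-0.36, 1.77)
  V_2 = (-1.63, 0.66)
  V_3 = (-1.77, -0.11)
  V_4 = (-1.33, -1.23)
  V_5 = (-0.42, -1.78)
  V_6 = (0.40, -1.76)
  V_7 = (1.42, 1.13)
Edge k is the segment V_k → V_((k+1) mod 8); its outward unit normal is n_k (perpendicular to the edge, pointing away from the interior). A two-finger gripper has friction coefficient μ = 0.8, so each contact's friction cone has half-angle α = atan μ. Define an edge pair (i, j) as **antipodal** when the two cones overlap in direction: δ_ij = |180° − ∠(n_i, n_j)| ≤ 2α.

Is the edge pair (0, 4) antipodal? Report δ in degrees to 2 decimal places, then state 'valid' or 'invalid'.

δ = 31.90°, valid

α = atan 0.8 = 38.66°;  2α = 77.32°
edge 0: e_0 = (-0.76, -0.01);  n_0 = (-0.0132, +0.9999)
edge 4: e_4 = (+0.91, -0.55);  n_4 = (-0.5173, -0.8558)
∠(n_0, n_4) = 148.10°
δ = |180° − 148.10°| = 31.90°
31.90° ≤ 2α = 77.32°  →  valid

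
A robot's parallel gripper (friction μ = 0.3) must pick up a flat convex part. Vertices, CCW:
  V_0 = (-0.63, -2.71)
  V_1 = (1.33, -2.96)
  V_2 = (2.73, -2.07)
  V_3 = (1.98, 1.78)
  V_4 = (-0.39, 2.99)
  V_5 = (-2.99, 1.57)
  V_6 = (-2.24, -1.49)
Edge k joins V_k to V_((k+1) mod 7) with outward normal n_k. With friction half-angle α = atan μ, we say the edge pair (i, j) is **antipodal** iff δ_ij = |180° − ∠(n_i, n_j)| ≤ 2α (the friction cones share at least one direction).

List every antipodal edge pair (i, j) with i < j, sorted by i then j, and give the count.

count = 4; pairs: (0,3), (1,4), (2,5), (3,6)

α = atan 0.3 = 16.70°;  2α = 33.40°
n_0 = (-0.1265, -0.9920)
n_1 = (+0.5365, -0.8439)
n_2 = (+0.9815, +0.1912)
n_3 = (+0.4547, +0.8906)
n_4 = (-0.4793, +0.8776)
n_5 = (-0.9713, -0.2381)
n_6 = (-0.6040, -0.7970)
  (0,1): δ = 140.29°  ·
  (0,2): δ = 71.71°  ·
  (0,3): δ = 19.78°  ✓
  (0,4): δ = 35.91°  ·
  (0,5): δ = 111.04°  ·
  (0,6): δ = 150.12°  ·
  (1,2): δ = 111.42°  ·
  (1,3): δ = 59.49°  ·
  (1,4): δ = 3.80°  ✓
  (1,5): δ = 71.33°  ·
  (1,6): δ = 110.40°  ·
  (2,3): δ = 128.07°  ·
  (2,4): δ = 72.38°  ·
  (2,5): δ = 2.75°  ✓
  (2,6): δ = 41.82°  ·
  (3,4): δ = 124.31°  ·
  (3,5): δ = 49.18°  ·
  (3,6): δ = 10.11°  ✓
  (4,5): δ = 104.87°  ·
  (4,6): δ = 65.79°  ·
  (5,6): δ = 140.93°  ·
antipodal pairs: 4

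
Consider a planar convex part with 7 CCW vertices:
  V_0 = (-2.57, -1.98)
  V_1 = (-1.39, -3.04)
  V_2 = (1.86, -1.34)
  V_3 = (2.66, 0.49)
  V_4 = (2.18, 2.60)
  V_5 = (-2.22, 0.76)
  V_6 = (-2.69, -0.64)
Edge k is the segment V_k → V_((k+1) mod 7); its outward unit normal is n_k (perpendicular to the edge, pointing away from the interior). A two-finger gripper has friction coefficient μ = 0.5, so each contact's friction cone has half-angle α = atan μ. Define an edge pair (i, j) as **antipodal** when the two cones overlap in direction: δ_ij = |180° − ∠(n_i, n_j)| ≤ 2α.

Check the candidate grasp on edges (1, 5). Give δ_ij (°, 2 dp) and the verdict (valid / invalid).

δ = 43.83°, valid

α = atan 0.5 = 26.57°;  2α = 53.13°
edge 1: e_1 = (+3.25, +1.70);  n_1 = (+0.4635, -0.8861)
edge 5: e_5 = (-0.47, -1.40);  n_5 = (-0.9480, +0.3183)
∠(n_1, n_5) = 136.17°
δ = |180° − 136.17°| = 43.83°
43.83° ≤ 2α = 53.13°  →  valid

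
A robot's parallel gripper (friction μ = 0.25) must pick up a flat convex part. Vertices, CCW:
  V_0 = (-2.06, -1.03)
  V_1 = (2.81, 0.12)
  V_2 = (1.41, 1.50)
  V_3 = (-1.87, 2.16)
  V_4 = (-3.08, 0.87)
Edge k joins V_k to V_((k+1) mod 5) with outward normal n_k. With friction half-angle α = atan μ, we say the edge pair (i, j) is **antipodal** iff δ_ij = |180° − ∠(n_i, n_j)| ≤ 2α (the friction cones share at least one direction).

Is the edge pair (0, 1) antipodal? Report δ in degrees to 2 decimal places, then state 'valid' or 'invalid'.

δ = 57.87°, invalid

α = atan 0.25 = 14.04°;  2α = 28.07°
edge 0: e_0 = (+4.87, +1.15);  n_0 = (+0.2298, -0.9732)
edge 1: e_1 = (-1.40, +1.38);  n_1 = (+0.7020, +0.7122)
∠(n_0, n_1) = 122.13°
δ = |180° − 122.13°| = 57.87°
57.87° > 2α = 28.07°  →  invalid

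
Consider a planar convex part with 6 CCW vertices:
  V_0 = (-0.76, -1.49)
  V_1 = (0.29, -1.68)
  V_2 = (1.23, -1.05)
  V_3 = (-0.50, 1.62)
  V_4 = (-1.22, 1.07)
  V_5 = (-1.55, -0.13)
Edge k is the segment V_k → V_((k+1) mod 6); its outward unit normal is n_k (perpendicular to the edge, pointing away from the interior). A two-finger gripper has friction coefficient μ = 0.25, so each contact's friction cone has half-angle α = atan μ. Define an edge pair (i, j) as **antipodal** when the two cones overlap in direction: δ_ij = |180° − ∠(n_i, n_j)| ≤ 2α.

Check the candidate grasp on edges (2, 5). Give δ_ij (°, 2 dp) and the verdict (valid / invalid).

α = atan 0.25 = 14.04°;  2α = 28.07°
edge 2: e_2 = (-1.73, +2.67);  n_2 = (+0.8392, +0.5438)
edge 5: e_5 = (+0.79, -1.36);  n_5 = (-0.8647, -0.5023)
∠(n_2, n_5) = 177.21°
δ = |180° − 177.21°| = 2.79°
2.79° ≤ 2α = 28.07°  →  valid

δ = 2.79°, valid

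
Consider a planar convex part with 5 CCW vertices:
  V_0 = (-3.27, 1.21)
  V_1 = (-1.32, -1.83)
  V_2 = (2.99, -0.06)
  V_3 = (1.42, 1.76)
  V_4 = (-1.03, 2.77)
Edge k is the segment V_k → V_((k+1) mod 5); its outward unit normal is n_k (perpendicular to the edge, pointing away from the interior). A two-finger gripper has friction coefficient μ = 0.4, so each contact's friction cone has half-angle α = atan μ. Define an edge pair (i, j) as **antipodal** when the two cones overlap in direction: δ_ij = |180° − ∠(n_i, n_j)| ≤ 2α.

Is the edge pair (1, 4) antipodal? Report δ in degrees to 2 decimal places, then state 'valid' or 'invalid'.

δ = 12.53°, valid

α = atan 0.4 = 21.80°;  2α = 43.60°
edge 1: e_1 = (+4.31, +1.77);  n_1 = (+0.3799, -0.9250)
edge 4: e_4 = (-2.24, -1.56);  n_4 = (-0.5715, +0.8206)
∠(n_1, n_4) = 167.47°
δ = |180° − 167.47°| = 12.53°
12.53° ≤ 2α = 43.60°  →  valid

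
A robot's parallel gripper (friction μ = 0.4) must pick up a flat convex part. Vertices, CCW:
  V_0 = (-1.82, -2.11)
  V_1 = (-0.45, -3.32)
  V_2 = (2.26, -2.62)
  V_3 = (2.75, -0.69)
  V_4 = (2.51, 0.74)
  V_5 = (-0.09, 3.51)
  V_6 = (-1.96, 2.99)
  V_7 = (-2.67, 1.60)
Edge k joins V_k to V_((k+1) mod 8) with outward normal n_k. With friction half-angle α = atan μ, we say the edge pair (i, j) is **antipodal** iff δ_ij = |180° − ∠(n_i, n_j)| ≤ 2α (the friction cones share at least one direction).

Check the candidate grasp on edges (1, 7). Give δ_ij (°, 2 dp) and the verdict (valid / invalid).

δ = 88.42°, invalid

α = atan 0.4 = 21.80°;  2α = 43.60°
edge 1: e_1 = (+2.71, +0.70);  n_1 = (+0.2501, -0.9682)
edge 7: e_7 = (+0.85, -3.71);  n_7 = (-0.9747, -0.2233)
∠(n_1, n_7) = 91.58°
δ = |180° − 91.58°| = 88.42°
88.42° > 2α = 43.60°  →  invalid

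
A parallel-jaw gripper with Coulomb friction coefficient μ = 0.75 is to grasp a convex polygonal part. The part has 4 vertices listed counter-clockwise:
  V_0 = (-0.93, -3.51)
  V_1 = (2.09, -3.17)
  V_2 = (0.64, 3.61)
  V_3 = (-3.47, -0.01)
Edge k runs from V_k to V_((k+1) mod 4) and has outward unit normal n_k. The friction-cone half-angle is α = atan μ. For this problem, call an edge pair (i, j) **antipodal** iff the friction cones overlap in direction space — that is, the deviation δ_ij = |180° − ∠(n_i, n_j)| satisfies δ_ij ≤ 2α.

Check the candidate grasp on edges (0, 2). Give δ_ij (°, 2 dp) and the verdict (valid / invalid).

α = atan 0.75 = 36.87°;  2α = 73.74°
edge 0: e_0 = (+3.02, +0.34);  n_0 = (+0.1119, -0.9937)
edge 2: e_2 = (-4.11, -3.62);  n_2 = (-0.6610, +0.7504)
∠(n_0, n_2) = 145.05°
δ = |180° − 145.05°| = 34.95°
34.95° ≤ 2α = 73.74°  →  valid

δ = 34.95°, valid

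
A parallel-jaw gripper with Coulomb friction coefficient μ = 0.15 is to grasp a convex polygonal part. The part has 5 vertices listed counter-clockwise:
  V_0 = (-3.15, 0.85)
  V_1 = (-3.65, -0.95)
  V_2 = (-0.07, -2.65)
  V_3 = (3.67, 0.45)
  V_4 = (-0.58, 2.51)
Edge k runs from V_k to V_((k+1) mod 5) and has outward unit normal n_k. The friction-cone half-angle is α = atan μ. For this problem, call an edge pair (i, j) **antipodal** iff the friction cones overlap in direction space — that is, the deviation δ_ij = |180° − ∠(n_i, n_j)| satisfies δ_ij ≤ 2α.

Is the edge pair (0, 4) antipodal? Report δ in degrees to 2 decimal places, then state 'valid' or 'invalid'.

α = atan 0.15 = 8.53°;  2α = 17.06°
edge 0: e_0 = (-0.50, -1.80);  n_0 = (-0.9635, +0.2676)
edge 4: e_4 = (-2.57, -1.66);  n_4 = (-0.5426, +0.8400)
∠(n_0, n_4) = 41.62°
δ = |180° − 41.62°| = 138.38°
138.38° > 2α = 17.06°  →  invalid

δ = 138.38°, invalid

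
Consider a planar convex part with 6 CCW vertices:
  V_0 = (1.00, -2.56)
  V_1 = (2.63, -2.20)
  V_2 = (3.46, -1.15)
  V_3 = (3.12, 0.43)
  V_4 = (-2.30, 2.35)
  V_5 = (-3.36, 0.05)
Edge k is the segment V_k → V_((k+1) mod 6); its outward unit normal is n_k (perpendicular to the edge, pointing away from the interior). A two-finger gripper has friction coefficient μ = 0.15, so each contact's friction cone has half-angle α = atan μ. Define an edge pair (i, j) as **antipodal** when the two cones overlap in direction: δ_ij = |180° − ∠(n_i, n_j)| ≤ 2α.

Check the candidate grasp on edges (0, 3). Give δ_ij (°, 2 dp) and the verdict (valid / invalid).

δ = 31.96°, invalid

α = atan 0.15 = 8.53°;  2α = 17.06°
edge 0: e_0 = (+1.63, +0.36);  n_0 = (+0.2157, -0.9765)
edge 3: e_3 = (-5.42, +1.92);  n_3 = (+0.3339, +0.9426)
∠(n_0, n_3) = 148.04°
δ = |180° − 148.04°| = 31.96°
31.96° > 2α = 17.06°  →  invalid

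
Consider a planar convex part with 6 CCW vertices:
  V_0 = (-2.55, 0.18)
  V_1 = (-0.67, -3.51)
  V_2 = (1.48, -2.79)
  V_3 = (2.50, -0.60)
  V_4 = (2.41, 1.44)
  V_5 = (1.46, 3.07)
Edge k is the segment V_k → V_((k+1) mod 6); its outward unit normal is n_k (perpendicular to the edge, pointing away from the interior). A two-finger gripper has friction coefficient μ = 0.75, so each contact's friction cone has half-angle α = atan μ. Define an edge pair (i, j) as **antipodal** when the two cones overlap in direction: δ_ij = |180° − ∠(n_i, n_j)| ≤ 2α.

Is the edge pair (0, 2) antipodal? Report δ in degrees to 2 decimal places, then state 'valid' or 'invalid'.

δ = 51.97°, valid

α = atan 0.75 = 36.87°;  2α = 73.74°
edge 0: e_0 = (+1.88, -3.69);  n_0 = (-0.8910, -0.4540)
edge 2: e_2 = (+1.02, +2.19);  n_2 = (+0.9065, -0.4222)
∠(n_0, n_2) = 128.03°
δ = |180° − 128.03°| = 51.97°
51.97° ≤ 2α = 73.74°  →  valid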